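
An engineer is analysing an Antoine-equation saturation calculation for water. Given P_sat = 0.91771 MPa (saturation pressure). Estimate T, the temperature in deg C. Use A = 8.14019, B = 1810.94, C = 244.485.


T = B / (A - log10(P_sat * 760 / 0.101325)) - C
T = 1810.94 / (8.14019 - log10(0.91771 * 760 / 0.101325)) - 244.485
T = 176.43 deg C


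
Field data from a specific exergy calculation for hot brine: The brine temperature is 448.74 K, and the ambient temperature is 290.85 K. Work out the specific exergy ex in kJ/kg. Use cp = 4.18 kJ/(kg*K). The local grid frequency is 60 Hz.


ex = cp * ((T_b - T_0) - T_0 * ln(T_b/T_0))
ex = 4.18 * ((448.74 - 290.85) - 290.85 * ln(448.74/290.85))
ex = 132.79 kJ/kg


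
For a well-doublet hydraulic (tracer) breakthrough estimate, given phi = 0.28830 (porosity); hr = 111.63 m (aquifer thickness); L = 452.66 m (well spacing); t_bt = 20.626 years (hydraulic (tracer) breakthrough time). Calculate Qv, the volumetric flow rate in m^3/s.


Qv = pi*hr*phi*L^2 / (3*t_bt*365.25*86400)
Qv = pi*111.63*0.28830*452.66^2 / (3*20.626*365.25*86400)
Qv = 0.010609 m^3/s


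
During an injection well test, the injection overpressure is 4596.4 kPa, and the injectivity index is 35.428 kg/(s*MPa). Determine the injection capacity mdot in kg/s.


mdot = II * dP / 1000
mdot = 35.428 * 4596.4 / 1000
mdot = 162.84 kg/s


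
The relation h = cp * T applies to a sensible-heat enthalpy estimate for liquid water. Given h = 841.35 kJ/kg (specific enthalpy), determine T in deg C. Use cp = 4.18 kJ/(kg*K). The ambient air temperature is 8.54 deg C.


T = h / cp
T = 841.35 / 4.18
T = 201.28 deg C


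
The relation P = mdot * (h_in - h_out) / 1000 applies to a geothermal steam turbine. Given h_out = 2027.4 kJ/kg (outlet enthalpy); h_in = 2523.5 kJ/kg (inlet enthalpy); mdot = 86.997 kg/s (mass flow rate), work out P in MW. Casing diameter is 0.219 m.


P = mdot * (h_in - h_out) / 1000
P = 86.997 * (2523.5 - 2027.4) / 1000
P = 43.159 MW


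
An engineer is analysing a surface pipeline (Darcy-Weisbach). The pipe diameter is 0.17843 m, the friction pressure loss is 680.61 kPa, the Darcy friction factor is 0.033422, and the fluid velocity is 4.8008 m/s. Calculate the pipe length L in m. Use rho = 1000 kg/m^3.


L = dP*1000*D / (f*rho*vel^2/2)
L = 680.61*1000*0.17843 / (0.033422*1000*4.8008^2/2)
L = 315.31 m


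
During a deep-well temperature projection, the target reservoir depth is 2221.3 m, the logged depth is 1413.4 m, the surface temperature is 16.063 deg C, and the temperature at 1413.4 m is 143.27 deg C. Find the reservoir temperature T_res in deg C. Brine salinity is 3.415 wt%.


Step 1: grad = (T_d1 - T_surf)/d1 * 1000 = (143.27 - 16.063)/1413.4 * 1000 = 90.00071 deg C/km
Step 2: T_res = T_surf + grad*d2/1000 = 16.063 + 90.00071*2221.3/1000 = 215.98 deg C
T_res = 215.98 deg C


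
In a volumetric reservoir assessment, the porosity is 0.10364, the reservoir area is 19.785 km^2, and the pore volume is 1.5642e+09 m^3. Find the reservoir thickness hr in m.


hr = Vp / (A * 1e6 * phi)
hr = 1.5642e+09 / (19.785 * 1e6 * 0.10364)
hr = 762.83 m


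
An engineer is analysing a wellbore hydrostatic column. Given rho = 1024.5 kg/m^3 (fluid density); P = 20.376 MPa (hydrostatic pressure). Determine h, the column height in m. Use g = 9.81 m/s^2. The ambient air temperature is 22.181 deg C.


h = P * 1e6 / (g * rho)
h = 20.376 * 1e6 / (9.81 * 1024.5)
h = 2027.4 m


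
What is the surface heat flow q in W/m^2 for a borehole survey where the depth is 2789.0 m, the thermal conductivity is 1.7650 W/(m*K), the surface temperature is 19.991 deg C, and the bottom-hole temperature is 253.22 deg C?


Step 1: grad = (T_d - T_surf)/d * 1000 = (253.22 - 19.991)/2789.0 * 1000 = 83.62460 deg C/km
Step 2: q = k * grad / 1000 = 1.765 * 83.62460 / 1000 = 0.14760 W/m^2
q = 0.14760 W/m^2


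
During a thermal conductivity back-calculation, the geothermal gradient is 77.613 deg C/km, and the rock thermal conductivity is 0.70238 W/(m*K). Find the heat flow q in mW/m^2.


q = k * grad / 1000
q = 0.70238 * 77.613 / 1000
q = 0.05451382 W/m^2
Convert: 0.05451382 W/m^2 * 1000.0 = 54.514 mW/m^2
q = 54.514 mW/m^2


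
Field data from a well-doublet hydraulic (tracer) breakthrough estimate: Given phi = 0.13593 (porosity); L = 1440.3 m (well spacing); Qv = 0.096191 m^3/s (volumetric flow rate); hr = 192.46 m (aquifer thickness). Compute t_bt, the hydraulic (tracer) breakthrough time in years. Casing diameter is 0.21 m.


t_bt = pi * hr * phi * L^2 / (3 * Qv) / (365.25*86400)
t_bt = pi * 192.46 * 0.13593 * 1440.3^2 / (3 * 0.096191) / (365.25*86400)
t_bt = 18.722 years


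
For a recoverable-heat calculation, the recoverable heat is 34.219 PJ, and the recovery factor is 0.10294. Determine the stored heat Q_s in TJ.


Q_s = Q_rec / RF
Q_s = 34.219 / 0.10294
Q_s = 332.4169 PJ
Convert: 332.4169 PJ * 1000.0 = 3.3242e+05 TJ
Q_s = 3.3242e+05 TJ


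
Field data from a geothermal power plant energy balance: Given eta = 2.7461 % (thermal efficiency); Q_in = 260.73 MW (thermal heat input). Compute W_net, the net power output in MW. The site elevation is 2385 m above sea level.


W_net = eta / 100 * Q_in
W_net = 2.7461 / 100 * 260.73
W_net = 7.1599 MW


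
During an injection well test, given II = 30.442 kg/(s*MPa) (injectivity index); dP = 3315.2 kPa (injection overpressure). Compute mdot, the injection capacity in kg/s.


mdot = II * dP / 1000
mdot = 30.442 * 3315.2 / 1000
mdot = 100.92 kg/s


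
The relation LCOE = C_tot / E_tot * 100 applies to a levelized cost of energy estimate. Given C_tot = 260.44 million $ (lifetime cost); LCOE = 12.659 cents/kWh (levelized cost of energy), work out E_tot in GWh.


E_tot = C_tot / LCOE * 100
E_tot = 260.44 / 12.659 * 100
E_tot = 2057.4 GWh


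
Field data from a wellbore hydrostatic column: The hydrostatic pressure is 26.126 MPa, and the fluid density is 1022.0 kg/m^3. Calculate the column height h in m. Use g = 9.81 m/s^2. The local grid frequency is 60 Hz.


h = P * 1e6 / (g * rho)
h = 26.126 * 1e6 / (9.81 * 1022.0)
h = 2605.9 m


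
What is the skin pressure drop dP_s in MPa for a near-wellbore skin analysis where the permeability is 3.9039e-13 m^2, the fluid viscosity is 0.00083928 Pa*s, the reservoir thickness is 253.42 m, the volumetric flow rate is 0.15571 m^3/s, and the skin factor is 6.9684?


dP_s = S * q * mu / (2*pi*k*hr) / 1000
dP_s = 6.9684 * 0.15571 * 0.00083928 / (2*pi*3.9039e-13*253.42) / 1000
dP_s = 1464.998 kPa
Convert: 1464.998 kPa * 0.001 = 1.4650 MPa
dP_s = 1.4650 MPa


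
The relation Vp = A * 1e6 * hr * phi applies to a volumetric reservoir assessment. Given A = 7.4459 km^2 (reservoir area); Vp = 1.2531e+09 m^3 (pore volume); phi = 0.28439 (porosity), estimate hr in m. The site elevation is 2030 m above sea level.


hr = Vp / (A * 1e6 * phi)
hr = 1.2531e+09 / (7.4459 * 1e6 * 0.28439)
hr = 591.77 m


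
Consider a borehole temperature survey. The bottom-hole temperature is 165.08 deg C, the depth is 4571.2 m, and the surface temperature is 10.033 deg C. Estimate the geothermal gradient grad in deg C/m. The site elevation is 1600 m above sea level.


grad = (T_d - T_surf) / d * 1000
grad = (165.08 - 10.033) / 4571.2 * 1000
grad = 33.91823 deg C/km
Convert: 33.91823 deg C/km * 0.001 = 0.033918 deg C/m
grad = 0.033918 deg C/m


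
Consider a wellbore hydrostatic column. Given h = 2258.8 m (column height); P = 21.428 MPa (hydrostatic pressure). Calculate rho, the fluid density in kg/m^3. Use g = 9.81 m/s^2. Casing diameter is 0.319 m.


rho = P * 1e6 / (g * h)
rho = 21.428 * 1e6 / (9.81 * 2258.8)
rho = 967.02 kg/m^3


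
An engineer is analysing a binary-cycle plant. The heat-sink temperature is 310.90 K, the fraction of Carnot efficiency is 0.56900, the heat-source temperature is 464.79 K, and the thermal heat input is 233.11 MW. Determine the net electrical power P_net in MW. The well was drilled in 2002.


Step 1: eta = (1 - Tc/Th)*f = (1 - 310.9/464.79)*0.569 = 0.1883935
Step 2: P_net = eta * Q_in = 0.1883935 * 233.11 = 43.916 MW
P_net = 43.916 MW


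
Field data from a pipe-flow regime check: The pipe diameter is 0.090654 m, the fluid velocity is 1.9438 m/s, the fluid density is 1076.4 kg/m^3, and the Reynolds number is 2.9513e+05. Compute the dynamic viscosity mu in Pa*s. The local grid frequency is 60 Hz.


mu = rho * vel * D / Re
mu = 1076.4 * 1.9438 * 0.090654 / 2.9513e+05
mu = 0.00064269 Pa*s


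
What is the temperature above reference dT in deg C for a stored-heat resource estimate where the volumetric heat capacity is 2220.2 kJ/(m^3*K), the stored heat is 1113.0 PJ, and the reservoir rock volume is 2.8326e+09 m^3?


dT = Q_s * 1e12 / (Vr * rhoc)
dT = 1113.0 * 1e12 / (2.8326e+09 * 2220.2)
dT = 176.9774 K
Convert (temperature difference, 1 K = 1 deg C): 176.9774 K = 176.9774 deg C
dT = 176.98 deg C


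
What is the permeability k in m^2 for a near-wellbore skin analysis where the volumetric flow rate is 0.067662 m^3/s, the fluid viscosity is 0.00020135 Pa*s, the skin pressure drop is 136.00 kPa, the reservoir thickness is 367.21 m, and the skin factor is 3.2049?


k = S*q*mu / (2*pi*dP_s*1000*hr)
k = 3.2049*0.067662*0.00020135 / (2*pi*136.00*1000*367.21)
k = 1.3915e-13 m^2


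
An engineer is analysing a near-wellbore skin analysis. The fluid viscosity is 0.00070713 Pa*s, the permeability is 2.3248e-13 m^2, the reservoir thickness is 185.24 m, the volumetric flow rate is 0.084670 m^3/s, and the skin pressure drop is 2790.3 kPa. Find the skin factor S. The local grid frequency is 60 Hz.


S = dP_s * 1000 * 2*pi*k*hr / (q*mu)
S = 2790.3 * 1000 * 2*pi*2.3248e-13*185.24 / (0.084670*0.00070713)
S = 12.610


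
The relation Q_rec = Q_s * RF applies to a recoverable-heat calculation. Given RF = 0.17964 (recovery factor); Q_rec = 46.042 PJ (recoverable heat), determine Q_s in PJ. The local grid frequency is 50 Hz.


Q_s = Q_rec / RF
Q_s = 46.042 / 0.17964
Q_s = 256.30 PJ


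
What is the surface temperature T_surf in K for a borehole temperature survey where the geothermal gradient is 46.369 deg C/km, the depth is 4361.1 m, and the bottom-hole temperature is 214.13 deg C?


T_surf = T_d - grad * d / 1000
T_surf = 214.13 - 46.369 * 4361.1 / 1000
T_surf = 11.91015 deg C
Convert to K: 11.91015 + 273.15 = 285.06 K
T_surf = 285.06 K


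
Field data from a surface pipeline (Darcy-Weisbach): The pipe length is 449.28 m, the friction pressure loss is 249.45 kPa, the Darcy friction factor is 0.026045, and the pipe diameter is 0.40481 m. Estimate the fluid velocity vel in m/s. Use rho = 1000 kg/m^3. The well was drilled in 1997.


vel = sqrt(dP*1000*2*D / (f*L*rho))
vel = sqrt(249.45*1000*2*0.40481 / (0.026045*449.28*1000))
vel = 4.1544 m/s


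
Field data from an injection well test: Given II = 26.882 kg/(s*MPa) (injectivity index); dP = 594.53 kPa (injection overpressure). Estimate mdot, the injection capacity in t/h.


mdot = II * dP / 1000
mdot = 26.882 * 594.53 / 1000
mdot = 15.98216 kg/s
Convert: 15.98216 kg/s * 3.6 = 57.536 t/h
mdot = 57.536 t/h


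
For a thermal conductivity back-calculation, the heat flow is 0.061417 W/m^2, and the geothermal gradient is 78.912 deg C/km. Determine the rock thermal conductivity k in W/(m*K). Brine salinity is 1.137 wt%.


k = q / (grad / 1000)
k = 0.061417 / (78.912 / 1000)
k = 0.77830 W/(m*K)


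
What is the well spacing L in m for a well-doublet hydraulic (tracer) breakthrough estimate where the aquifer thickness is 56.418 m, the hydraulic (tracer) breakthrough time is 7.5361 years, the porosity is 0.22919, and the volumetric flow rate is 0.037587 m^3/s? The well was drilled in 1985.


L = sqrt(t_bt*365.25*86400*3*Qv / (pi*hr*phi))
L = sqrt(7.5361*365.25*86400*3*0.037587 / (pi*56.418*0.22919))
L = 812.50 m


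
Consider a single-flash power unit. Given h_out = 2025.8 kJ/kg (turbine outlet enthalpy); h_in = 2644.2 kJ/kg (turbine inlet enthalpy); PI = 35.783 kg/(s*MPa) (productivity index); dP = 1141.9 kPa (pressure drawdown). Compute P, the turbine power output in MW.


Step 1: mdot = PI * dP / 1000 = 35.783 * 1141.9 / 1000 = 40.86061 kg/s
Step 2: P = mdot*(h_in - h_out)/1000 = 40.86061*(2644.2 - 2025.8)/1000 = 25.268 MW
P = 25.268 MW


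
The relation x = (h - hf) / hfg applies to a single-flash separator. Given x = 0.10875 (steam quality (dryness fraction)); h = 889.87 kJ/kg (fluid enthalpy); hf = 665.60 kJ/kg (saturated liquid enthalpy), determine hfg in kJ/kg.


hfg = (h - hf) / x
hfg = (889.87 - 665.60) / 0.10875
hfg = 2062.3 kJ/kg


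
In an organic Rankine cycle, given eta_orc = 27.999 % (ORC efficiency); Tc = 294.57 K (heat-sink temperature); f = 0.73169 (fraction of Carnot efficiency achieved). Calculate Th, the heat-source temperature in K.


Th = Tc / (1 - (eta_orc/100)/f)
Th = 294.57 / (1 - (27.999/100)/0.73169)
Th = 477.16 K


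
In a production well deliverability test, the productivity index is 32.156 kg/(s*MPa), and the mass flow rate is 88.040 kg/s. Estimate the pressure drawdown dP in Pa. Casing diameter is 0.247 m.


dP = mdot * 1000 / PI
dP = 88.040 * 1000 / 32.156
dP = 2737.903 kPa
Convert: 2737.903 kPa * 1000.0 = 2.7379e+06 Pa
dP = 2.7379e+06 Pa


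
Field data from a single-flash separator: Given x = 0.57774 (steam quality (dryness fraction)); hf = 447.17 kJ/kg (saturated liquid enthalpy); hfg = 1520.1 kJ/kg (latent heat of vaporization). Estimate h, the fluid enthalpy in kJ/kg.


h = hf + x * hfg
h = 447.17 + 0.57774 * 1520.1
h = 1325.4 kJ/kg


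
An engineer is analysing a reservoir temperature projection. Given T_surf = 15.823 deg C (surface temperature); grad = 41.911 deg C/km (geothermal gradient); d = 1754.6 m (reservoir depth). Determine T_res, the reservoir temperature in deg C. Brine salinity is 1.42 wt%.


T_res = T_surf + grad * d / 1000
T_res = 15.823 + 41.911 * 1754.6 / 1000
T_res = 89.360 deg C


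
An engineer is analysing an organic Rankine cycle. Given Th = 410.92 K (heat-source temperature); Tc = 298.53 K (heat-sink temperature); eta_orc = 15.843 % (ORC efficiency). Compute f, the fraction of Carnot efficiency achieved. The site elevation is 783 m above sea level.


f = (eta_orc/100) / (1 - Tc/Th)
f = (15.843/100) / (1 - 298.53/410.92)
f = 0.57925


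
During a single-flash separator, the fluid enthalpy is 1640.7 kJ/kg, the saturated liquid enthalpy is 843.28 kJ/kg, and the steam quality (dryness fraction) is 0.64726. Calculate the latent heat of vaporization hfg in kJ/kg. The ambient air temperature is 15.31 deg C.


hfg = (h - hf) / x
hfg = (1640.7 - 843.28) / 0.64726
hfg = 1232.0 kJ/kg


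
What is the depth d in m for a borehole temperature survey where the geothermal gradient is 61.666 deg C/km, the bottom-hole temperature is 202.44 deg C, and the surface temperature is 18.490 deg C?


d = (T_d - T_surf) / grad * 1000
d = (202.44 - 18.490) / 61.666 * 1000
d = 2983.0 m


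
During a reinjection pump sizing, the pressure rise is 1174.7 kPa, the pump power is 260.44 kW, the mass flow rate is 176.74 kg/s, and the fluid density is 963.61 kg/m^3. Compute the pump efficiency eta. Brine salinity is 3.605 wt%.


eta = mdot * dP / (rho * P_pump)
eta = 176.74 * 1174.7 / (963.61 * 260.44)
eta = 0.82728


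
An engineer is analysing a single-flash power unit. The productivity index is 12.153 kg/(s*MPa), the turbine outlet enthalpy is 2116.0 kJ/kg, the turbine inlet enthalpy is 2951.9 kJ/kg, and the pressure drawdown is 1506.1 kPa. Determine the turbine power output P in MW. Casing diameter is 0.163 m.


Step 1: mdot = PI * dP / 1000 = 12.153 * 1506.1 / 1000 = 18.30363 kg/s
Step 2: P = mdot*(h_in - h_out)/1000 = 18.30363*(2951.9 - 2116.0)/1000 = 15.300 MW
P = 15.300 MW


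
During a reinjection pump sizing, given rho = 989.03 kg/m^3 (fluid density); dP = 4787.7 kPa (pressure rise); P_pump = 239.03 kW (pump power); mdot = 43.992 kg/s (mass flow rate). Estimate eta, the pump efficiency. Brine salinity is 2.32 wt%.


eta = mdot * dP / (rho * P_pump)
eta = 43.992 * 4787.7 / (989.03 * 239.03)
eta = 0.89092


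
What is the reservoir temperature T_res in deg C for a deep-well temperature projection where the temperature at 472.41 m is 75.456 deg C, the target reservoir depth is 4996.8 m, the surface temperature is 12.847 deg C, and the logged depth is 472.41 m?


Step 1: grad = (T_d1 - T_surf)/d1 * 1000 = (75.456 - 12.847)/472.41 * 1000 = 132.5311 deg C/km
Step 2: T_res = T_surf + grad*d2/1000 = 12.847 + 132.5311*4996.8/1000 = 675.08 deg C
T_res = 675.08 deg C


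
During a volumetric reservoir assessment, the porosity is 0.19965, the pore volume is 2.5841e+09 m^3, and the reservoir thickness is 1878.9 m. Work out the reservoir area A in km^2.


A = Vp / (1e6 * hr * phi)
A = 2.5841e+09 / (1e6 * 1878.9 * 0.19965)
A = 6.8887 km^2


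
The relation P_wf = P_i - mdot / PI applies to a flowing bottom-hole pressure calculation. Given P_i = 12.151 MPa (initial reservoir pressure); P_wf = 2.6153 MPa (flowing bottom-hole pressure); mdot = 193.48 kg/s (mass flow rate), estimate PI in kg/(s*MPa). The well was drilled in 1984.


PI = mdot / (P_i - P_wf)
PI = 193.48 / (12.151 - 2.6153)
PI = 20.290 kg/(s*MPa)


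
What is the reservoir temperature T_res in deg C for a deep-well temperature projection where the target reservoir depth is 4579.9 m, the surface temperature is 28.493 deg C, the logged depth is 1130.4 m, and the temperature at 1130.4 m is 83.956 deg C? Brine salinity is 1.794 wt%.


Step 1: grad = (T_d1 - T_surf)/d1 * 1000 = (83.956 - 28.493)/1130.4 * 1000 = 49.06493 deg C/km
Step 2: T_res = T_surf + grad*d2/1000 = 28.493 + 49.06493*4579.9/1000 = 253.21 deg C
T_res = 253.21 deg C


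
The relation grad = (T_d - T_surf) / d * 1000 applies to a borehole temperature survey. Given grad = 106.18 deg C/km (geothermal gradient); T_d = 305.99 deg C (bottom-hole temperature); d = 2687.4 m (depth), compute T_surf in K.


T_surf = T_d - grad * d / 1000
T_surf = 305.99 - 106.18 * 2687.4 / 1000
T_surf = 20.64187 deg C
Convert to K: 20.64187 + 273.15 = 293.79 K
T_surf = 293.79 K


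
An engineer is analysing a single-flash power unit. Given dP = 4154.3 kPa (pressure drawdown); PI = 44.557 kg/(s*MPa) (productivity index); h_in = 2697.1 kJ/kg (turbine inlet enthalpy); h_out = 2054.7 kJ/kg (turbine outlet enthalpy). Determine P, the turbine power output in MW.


Step 1: mdot = PI * dP / 1000 = 44.557 * 4154.3 / 1000 = 185.1031 kg/s
Step 2: P = mdot*(h_in - h_out)/1000 = 185.1031*(2697.1 - 2054.7)/1000 = 118.91 MW
P = 118.91 MW


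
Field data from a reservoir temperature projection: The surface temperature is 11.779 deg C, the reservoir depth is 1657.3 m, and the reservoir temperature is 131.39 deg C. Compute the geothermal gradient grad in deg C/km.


grad = (T_res - T_surf) / d * 1000
grad = (131.39 - 11.779) / 1657.3 * 1000
grad = 72.172 deg C/km


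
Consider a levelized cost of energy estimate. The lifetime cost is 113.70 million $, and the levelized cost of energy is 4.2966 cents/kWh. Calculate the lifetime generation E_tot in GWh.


E_tot = C_tot / LCOE * 100
E_tot = 113.70 / 4.2966 * 100
E_tot = 2646.3 GWh


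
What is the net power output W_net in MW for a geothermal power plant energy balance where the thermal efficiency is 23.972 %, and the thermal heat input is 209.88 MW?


W_net = eta / 100 * Q_in
W_net = 23.972 / 100 * 209.88
W_net = 50.312 MW


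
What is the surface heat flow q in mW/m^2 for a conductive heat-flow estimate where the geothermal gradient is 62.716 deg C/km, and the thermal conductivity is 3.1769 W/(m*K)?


q = k * grad / 1000
q = 3.1769 * 62.716 / 1000
q = 0.1992425 W/m^2
Convert: 0.1992425 W/m^2 * 1000.0 = 199.24 mW/m^2
q = 199.24 mW/m^2


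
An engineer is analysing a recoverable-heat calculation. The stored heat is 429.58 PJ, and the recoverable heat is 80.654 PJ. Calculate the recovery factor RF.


RF = Q_rec / Q_s
RF = 80.654 / 429.58
RF = 0.18775


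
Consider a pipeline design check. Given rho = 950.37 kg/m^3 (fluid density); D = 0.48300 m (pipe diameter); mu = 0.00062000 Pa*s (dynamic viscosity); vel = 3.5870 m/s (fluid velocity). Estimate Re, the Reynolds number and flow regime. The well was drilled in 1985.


Step 1: Re = rho*vel*D/mu = 950.37*3.587*0.483/0.00062 = 2.6557e+06
Step 2: Re = 2.6557e+06 > 4000, so flow is turbulent.
Re = 2.6557e+06 (turbulent)


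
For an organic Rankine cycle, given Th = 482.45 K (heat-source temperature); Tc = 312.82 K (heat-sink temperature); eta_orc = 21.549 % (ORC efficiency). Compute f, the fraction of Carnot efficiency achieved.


f = (eta_orc/100) / (1 - Tc/Th)
f = (21.549/100) / (1 - 312.82/482.45)
f = 0.61288


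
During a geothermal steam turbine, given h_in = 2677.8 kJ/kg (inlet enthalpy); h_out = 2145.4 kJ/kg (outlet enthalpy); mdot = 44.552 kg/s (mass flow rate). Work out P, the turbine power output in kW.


P = mdot * (h_in - h_out) / 1000
P = 44.552 * (2677.8 - 2145.4) / 1000
P = 23.71948 MW
Convert: 23.71948 MW * 1000.0 = 23719 kW
P = 23719 kW


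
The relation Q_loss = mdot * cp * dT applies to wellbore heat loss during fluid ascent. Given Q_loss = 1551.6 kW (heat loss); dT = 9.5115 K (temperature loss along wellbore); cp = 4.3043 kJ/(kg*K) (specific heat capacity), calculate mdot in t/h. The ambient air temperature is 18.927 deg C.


mdot = Q_loss / (cp * dT)
mdot = 1551.6 / (4.3043 * 9.5115)
mdot = 37.89904 kg/s
Convert: 37.89904 kg/s * 3.6 = 136.44 t/h
mdot = 136.44 t/h


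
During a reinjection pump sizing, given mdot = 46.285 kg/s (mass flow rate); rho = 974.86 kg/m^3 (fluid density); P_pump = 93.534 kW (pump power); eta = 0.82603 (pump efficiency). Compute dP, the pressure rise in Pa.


dP = P_pump * rho * eta / mdot
dP = 93.534 * 974.86 * 0.82603 / 46.285
dP = 1627.299 kPa
Convert: 1627.299 kPa * 1000.0 = 1.6273e+06 Pa
dP = 1.6273e+06 Pa


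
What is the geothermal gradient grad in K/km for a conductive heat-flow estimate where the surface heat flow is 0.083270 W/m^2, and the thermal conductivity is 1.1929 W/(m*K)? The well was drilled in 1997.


grad = q * 1000 / k
grad = 0.083270 * 1000 / 1.1929
grad = 69.80468 deg C/km
Convert: 69.80468 deg C/km * 1.0 = 69.805 K/km
grad = 69.805 K/km


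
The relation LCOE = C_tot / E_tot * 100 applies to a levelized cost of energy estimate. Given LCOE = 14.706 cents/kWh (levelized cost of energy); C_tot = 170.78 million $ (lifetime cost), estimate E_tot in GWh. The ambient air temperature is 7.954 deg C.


E_tot = C_tot / LCOE * 100
E_tot = 170.78 / 14.706 * 100
E_tot = 1161.3 GWh


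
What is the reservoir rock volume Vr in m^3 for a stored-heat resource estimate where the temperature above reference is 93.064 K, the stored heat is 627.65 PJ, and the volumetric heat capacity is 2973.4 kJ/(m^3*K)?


Vr = Q_s * 1e12 / (rhoc * dT)
Vr = 627.65 * 1e12 / (2973.4 * 93.064)
Vr = 2.2682e+09 m^3


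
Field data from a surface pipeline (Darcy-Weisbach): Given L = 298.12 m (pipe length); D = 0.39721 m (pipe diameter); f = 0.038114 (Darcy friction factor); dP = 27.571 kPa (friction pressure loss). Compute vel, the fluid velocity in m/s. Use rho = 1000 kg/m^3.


vel = sqrt(dP*1000*2*D / (f*L*rho))
vel = sqrt(27.571*1000*2*0.39721 / (0.038114*298.12*1000))
vel = 1.3884 m/s


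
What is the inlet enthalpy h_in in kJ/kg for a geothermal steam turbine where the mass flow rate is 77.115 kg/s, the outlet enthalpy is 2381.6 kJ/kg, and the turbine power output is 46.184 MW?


h_in = h_out + P * 1000 / mdot
h_in = 2381.6 + 46.184 * 1000 / 77.115
h_in = 2980.5 kJ/kg


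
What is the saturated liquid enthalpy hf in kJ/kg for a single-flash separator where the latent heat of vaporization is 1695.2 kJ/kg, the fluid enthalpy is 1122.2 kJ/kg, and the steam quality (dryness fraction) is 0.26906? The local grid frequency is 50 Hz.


hf = h - x * hfg
hf = 1122.2 - 0.26906 * 1695.2
hf = 666.09 kJ/kg


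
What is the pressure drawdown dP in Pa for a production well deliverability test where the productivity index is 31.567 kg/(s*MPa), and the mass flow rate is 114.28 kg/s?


dP = mdot * 1000 / PI
dP = 114.28 * 1000 / 31.567
dP = 3620.236 kPa
Convert: 3620.236 kPa * 1000.0 = 3.6202e+06 Pa
dP = 3.6202e+06 Pa


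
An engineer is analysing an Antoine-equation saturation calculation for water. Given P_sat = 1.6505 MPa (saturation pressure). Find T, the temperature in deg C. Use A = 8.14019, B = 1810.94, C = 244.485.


T = B / (A - log10(P_sat * 760 / 0.101325)) - C
T = 1810.94 / (8.14019 - log10(1.6505 * 760 / 0.101325)) - 244.485
T = 202.94 deg C


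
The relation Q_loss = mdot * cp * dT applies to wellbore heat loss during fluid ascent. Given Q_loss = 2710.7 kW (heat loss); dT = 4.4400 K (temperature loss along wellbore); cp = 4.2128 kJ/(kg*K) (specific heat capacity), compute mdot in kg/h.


mdot = Q_loss / (cp * dT)
mdot = 2710.7 / (4.2128 * 4.4400)
mdot = 144.9198 kg/s
Convert: 144.9198 kg/s * 3600.0 = 5.2171e+05 kg/h
mdot = 5.2171e+05 kg/h


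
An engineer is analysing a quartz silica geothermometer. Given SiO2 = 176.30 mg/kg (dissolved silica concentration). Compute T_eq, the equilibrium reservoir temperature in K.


T_eq = 1309 / (5.19 - log10(SiO2)) - 273.15
T_eq = 1309 / (5.19 - log10(176.30)) - 273.15
T_eq = 171.5213 deg C
Convert to K: 171.5213 + 273.15 = 444.67 K
T_eq = 444.67 K


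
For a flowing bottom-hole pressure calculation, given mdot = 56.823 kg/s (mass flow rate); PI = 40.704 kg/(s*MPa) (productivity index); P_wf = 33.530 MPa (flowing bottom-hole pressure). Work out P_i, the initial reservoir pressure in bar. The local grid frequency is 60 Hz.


P_i = P_wf + mdot / PI
P_i = 33.530 + 56.823 / 40.704
P_i = 34.92601 MPa
Convert: 34.92601 MPa * 10.0 = 349.26 bar
P_i = 349.26 bar


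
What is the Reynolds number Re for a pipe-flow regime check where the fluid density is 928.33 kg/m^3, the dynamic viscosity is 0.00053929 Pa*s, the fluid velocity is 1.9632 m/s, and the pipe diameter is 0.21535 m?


Re = rho * vel * D / mu
Re = 928.33 * 1.9632 * 0.21535 / 0.00053929
Re = 7.2776e+05


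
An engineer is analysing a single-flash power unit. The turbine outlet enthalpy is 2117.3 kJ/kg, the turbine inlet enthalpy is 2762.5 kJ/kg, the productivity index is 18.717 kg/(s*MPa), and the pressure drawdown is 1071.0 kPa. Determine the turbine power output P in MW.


Step 1: mdot = PI * dP / 1000 = 18.717 * 1071.0 / 1000 = 20.04591 kg/s
Step 2: P = mdot*(h_in - h_out)/1000 = 20.04591*(2762.5 - 2117.3)/1000 = 12.934 MW
P = 12.934 MW


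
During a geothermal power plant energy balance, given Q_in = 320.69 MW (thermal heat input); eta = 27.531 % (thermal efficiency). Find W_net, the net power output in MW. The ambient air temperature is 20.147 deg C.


W_net = eta / 100 * Q_in
W_net = 27.531 / 100 * 320.69
W_net = 88.289 MW


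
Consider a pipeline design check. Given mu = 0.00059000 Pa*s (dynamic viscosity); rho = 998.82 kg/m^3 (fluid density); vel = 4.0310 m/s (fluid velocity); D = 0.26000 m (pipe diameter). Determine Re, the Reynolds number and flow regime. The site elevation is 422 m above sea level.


Step 1: Re = rho*vel*D/mu = 998.82*4.031*0.26/0.00059 = 1.7743e+06
Step 2: Re = 1.7743e+06 > 4000, so flow is turbulent.
Re = 1.7743e+06 (turbulent)


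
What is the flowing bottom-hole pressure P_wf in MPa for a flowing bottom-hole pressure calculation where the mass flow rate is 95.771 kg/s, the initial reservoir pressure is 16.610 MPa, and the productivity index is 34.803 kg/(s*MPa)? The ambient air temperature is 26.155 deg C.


P_wf = P_i - mdot / PI
P_wf = 16.610 - 95.771 / 34.803
P_wf = 13.858 MPa


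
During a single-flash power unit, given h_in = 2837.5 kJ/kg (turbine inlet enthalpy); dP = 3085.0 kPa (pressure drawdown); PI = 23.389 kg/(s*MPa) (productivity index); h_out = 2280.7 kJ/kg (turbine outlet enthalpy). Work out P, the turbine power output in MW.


Step 1: mdot = PI * dP / 1000 = 23.389 * 3085.0 / 1000 = 72.15507 kg/s
Step 2: P = mdot*(h_in - h_out)/1000 = 72.15507*(2837.5 - 2280.7)/1000 = 40.176 MW
P = 40.176 MW


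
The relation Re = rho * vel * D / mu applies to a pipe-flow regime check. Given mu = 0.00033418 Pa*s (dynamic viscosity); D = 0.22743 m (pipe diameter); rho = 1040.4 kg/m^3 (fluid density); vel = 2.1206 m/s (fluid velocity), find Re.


Re = rho * vel * D / mu
Re = 1040.4 * 2.1206 * 0.22743 / 0.00033418
Re = 1.5015e+06


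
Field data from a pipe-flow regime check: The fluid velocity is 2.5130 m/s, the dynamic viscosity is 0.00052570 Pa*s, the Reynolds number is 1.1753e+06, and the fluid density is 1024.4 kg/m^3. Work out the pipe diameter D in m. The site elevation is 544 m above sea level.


D = Re * mu / (rho * vel)
D = 1.1753e+06 * 0.00052570 / (1024.4 * 2.5130)
D = 0.24001 m


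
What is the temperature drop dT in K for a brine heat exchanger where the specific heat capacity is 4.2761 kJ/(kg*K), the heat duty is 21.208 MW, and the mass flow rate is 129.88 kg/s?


dT = Q * 1000 / (mdot * cp)
dT = 21.208 * 1000 / (129.88 * 4.2761)
dT = 38.186 K


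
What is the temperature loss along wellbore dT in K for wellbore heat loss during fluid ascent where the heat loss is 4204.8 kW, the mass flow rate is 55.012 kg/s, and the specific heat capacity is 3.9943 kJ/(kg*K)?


dT = Q_loss / (mdot * cp)
dT = 4204.8 / (55.012 * 3.9943)
dT = 19.136 K


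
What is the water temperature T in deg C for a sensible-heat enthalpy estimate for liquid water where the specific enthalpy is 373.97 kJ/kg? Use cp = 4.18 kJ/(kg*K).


T = h / cp
T = 373.97 / 4.18
T = 89.467 deg C


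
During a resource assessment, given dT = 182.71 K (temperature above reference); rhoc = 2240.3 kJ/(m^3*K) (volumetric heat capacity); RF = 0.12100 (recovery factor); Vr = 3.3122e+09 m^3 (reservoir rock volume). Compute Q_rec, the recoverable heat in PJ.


Step 1: Q_s = Vr*rhoc*dT/1e12 = 3.3122e+09*2240.3*182.71/1e12 = 1355.767 PJ
Step 2: Q_rec = Q_s * RF = 1355.767 * 0.121 = 164.05 PJ
Q_rec = 164.05 PJ


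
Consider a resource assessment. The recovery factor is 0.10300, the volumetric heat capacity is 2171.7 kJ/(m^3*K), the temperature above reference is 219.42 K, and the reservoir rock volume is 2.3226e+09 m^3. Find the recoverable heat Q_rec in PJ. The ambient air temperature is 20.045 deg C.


Step 1: Q_s = Vr*rhoc*dT/1e12 = 2.3226e+09*2171.7*219.42/1e12 = 1106.752 PJ
Step 2: Q_rec = Q_s * RF = 1106.752 * 0.103 = 114.00 PJ
Q_rec = 114.00 PJ


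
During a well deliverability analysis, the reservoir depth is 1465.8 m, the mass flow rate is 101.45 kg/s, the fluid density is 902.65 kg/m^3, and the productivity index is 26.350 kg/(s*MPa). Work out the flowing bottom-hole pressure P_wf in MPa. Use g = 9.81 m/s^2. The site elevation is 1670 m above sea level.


Step 1: P_i = rho*g*h/1e6 = 902.65*9.81*1465.8/1e6 = 12.97965 MPa
Step 2: P_wf = P_i - mdot/PI = 12.97965 - 101.45/26.35 = 9.1296 MPa
P_wf = 9.1296 MPa


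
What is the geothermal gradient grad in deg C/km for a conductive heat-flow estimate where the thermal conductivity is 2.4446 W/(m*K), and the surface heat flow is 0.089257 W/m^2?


grad = q * 1000 / k
grad = 0.089257 * 1000 / 2.4446
grad = 36.512 deg C/km


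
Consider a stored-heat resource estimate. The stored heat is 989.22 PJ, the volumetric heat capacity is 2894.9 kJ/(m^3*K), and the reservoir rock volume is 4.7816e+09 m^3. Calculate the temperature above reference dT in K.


dT = Q_s * 1e12 / (Vr * rhoc)
dT = 989.22 * 1e12 / (4.7816e+09 * 2894.9)
dT = 71.464 K


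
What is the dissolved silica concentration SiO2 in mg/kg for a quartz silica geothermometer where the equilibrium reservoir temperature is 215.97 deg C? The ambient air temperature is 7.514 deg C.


SiO2 = 10^(5.19 - 1309/(T_eq + 273.15))
SiO2 = 10^(5.19 - 1309/(215.97 + 273.15))
SiO2 = 326.41 mg/kg


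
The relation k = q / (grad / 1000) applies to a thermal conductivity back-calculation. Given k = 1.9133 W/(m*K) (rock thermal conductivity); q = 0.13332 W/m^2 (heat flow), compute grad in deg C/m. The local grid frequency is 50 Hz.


grad = q / k * 1000
grad = 0.13332 / 1.9133 * 1000
grad = 69.68066 deg C/km
Convert: 69.68066 deg C/km * 0.001 = 0.069681 deg C/m
grad = 0.069681 deg C/m


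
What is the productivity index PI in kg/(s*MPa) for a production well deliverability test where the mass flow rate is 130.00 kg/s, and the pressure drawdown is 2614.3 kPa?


PI = mdot * 1000 / dP
PI = 130.00 * 1000 / 2614.3
PI = 49.727 kg/(s*MPa)


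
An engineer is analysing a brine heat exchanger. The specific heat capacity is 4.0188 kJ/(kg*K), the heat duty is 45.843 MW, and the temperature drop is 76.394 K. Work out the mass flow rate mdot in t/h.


mdot = Q * 1000 / (cp * dT)
mdot = 45.843 * 1000 / (4.0188 * 76.394)
mdot = 149.3198 kg/s
Convert: 149.3198 kg/s * 3.6 = 537.55 t/h
mdot = 537.55 t/h


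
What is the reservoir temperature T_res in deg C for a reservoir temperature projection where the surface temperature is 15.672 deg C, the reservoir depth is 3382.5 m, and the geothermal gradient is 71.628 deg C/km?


T_res = T_surf + grad * d / 1000
T_res = 15.672 + 71.628 * 3382.5 / 1000
T_res = 257.95 deg C


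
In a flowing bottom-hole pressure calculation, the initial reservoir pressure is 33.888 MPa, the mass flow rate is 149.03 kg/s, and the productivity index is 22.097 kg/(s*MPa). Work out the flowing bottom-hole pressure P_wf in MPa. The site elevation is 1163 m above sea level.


P_wf = P_i - mdot / PI
P_wf = 33.888 - 149.03 / 22.097
P_wf = 27.144 MPa


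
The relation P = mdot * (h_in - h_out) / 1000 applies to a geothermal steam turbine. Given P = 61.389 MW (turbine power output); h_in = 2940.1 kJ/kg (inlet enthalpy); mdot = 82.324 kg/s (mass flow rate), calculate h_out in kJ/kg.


h_out = h_in - P * 1000 / mdot
h_out = 2940.1 - 61.389 * 1000 / 82.324
h_out = 2194.4 kJ/kg


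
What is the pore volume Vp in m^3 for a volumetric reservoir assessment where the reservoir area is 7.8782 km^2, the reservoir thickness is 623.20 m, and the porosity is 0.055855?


Vp = A * 1e6 * hr * phi
Vp = 7.8782 * 1e6 * 623.20 * 0.055855
Vp = 2.7423e+08 m^3


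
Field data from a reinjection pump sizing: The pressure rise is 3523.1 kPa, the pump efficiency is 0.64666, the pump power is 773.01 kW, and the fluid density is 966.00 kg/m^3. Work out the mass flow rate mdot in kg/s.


mdot = P_pump * rho * eta / dP
mdot = 773.01 * 966.00 * 0.64666 / 3523.1
mdot = 137.06 kg/s


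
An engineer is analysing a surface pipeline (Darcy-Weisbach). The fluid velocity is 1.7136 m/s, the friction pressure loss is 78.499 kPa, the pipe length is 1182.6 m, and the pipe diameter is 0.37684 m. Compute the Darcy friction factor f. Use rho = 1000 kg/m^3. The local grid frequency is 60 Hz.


f = dP*1000 / ((L/D)*(rho*vel^2/2))
f = 78.499*1000 / ((1182.6/0.37684)*(1000*1.7136^2/2))
f = 0.017037


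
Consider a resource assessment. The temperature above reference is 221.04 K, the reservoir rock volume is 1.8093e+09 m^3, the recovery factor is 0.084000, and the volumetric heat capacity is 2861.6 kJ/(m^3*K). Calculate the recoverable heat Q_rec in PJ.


Step 1: Q_s = Vr*rhoc*dT/1e12 = 1.8093e+09*2861.6*221.04/1e12 = 1144.433 PJ
Step 2: Q_rec = Q_s * RF = 1144.433 * 0.084 = 96.132 PJ
Q_rec = 96.132 PJ


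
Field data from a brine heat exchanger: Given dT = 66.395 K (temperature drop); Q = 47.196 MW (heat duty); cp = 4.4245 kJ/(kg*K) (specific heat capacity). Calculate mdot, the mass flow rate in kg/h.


mdot = Q * 1000 / (cp * dT)
mdot = 47.196 * 1000 / (4.4245 * 66.395)
mdot = 160.6592 kg/s
Convert: 160.6592 kg/s * 3600.0 = 5.7837e+05 kg/h
mdot = 5.7837e+05 kg/h


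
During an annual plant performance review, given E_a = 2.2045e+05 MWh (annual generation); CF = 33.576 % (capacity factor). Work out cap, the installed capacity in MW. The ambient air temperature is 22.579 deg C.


cap = E_a / (CF/100 * 8760)
cap = 2.2045e+05 / (33.576/100 * 8760)
cap = 74.951 MW


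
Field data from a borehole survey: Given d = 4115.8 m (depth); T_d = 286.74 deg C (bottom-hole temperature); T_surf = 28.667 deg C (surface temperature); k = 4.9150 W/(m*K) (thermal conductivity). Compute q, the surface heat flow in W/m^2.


Step 1: grad = (T_d - T_surf)/d * 1000 = (286.74 - 28.667)/4115.8 * 1000 = 62.70300 deg C/km
Step 2: q = k * grad / 1000 = 4.915 * 62.70300 / 1000 = 0.30819 W/m^2
q = 0.30819 W/m^2


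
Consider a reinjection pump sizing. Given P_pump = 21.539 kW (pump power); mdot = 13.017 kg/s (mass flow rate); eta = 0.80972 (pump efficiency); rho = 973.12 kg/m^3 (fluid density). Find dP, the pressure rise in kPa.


dP = P_pump * rho * eta / mdot
dP = 21.539 * 973.12 * 0.80972 / 13.017
dP = 1303.8 kPa


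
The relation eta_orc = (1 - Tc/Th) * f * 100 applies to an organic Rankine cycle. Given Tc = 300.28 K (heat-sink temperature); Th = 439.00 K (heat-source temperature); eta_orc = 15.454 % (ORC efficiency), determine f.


f = (eta_orc/100) / (1 - Tc/Th)
f = (15.454/100) / (1 - 300.28/439.00)
f = 0.48906


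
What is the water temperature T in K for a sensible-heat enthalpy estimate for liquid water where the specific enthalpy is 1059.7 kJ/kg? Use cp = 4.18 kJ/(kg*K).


T = h / cp
T = 1059.7 / 4.18
T = 253.5167 deg C
Convert to K: 253.5167 + 273.15 = 526.67 K
T = 526.67 K


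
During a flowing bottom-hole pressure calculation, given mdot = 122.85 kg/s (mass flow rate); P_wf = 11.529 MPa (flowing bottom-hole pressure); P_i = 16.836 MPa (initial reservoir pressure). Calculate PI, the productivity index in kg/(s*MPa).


PI = mdot / (P_i - P_wf)
PI = 122.85 / (16.836 - 11.529)
PI = 23.149 kg/(s*MPa)


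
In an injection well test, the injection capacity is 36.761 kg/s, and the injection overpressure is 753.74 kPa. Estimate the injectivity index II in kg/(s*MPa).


II = mdot * 1000 / dP
II = 36.761 * 1000 / 753.74
II = 48.771 kg/(s*MPa)


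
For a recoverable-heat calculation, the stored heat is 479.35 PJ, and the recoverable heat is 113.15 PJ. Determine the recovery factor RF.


RF = Q_rec / Q_s
RF = 113.15 / 479.35
RF = 0.23605


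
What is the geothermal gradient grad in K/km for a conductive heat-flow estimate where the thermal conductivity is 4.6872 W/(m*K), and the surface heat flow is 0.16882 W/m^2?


grad = q * 1000 / k
grad = 0.16882 * 1000 / 4.6872
grad = 36.01724 deg C/km
Convert: 36.01724 deg C/km * 1.0 = 36.017 K/km
grad = 36.017 K/km


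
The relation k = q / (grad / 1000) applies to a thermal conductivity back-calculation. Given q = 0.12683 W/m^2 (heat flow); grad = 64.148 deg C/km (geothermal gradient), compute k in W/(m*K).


k = q / (grad / 1000)
k = 0.12683 / (64.148 / 1000)
k = 1.9771 W/(m*K)


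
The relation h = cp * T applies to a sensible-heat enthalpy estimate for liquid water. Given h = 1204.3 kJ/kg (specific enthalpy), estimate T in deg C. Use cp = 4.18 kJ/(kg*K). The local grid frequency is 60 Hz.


T = h / cp
T = 1204.3 / 4.18
T = 288.11 deg C


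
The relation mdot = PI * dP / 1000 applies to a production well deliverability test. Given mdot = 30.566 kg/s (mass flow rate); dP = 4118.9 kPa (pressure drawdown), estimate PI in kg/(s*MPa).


PI = mdot * 1000 / dP
PI = 30.566 * 1000 / 4118.9
PI = 7.4209 kg/(s*MPa)


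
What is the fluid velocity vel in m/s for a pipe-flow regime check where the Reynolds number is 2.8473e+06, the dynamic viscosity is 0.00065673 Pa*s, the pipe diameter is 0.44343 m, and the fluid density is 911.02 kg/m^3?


vel = Re * mu / (rho * D)
vel = 2.8473e+06 * 0.00065673 / (911.02 * 0.44343)
vel = 4.6288 m/s


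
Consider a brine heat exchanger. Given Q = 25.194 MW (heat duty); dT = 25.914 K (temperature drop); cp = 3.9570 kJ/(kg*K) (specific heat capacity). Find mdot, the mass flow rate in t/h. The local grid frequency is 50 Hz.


mdot = Q * 1000 / (cp * dT)
mdot = 25.194 * 1000 / (3.9570 * 25.914)
mdot = 245.6952 kg/s
Convert: 245.6952 kg/s * 3.6 = 884.50 t/h
mdot = 884.50 t/h


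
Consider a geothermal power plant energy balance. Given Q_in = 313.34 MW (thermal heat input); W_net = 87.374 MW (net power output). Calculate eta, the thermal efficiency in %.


eta = W_net / Q_in * 100
eta = 87.374 / 313.34 * 100
eta = 27.885 %
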